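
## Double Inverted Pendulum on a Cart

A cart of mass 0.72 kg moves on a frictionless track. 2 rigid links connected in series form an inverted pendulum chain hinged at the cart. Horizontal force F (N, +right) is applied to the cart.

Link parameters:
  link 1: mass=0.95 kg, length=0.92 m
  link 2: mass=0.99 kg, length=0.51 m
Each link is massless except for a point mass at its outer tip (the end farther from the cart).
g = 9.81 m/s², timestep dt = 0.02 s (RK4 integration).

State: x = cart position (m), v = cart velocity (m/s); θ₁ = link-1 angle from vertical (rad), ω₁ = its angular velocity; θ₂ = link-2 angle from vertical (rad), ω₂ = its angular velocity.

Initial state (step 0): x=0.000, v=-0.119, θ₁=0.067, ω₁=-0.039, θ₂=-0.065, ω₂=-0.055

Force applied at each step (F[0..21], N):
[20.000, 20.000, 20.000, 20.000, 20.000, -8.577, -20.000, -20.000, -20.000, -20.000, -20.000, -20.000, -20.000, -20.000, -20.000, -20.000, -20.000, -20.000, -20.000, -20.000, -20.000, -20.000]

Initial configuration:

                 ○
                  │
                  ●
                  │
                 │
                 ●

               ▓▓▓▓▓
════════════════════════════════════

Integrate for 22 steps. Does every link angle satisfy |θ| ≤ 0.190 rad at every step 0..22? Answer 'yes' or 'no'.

apply F[0]=+20.000 → step 1: x=0.003, v=0.398, θ₁=0.061, ω₁=-0.553, θ₂=-0.067, ω₂=-0.172
apply F[1]=+20.000 → step 2: x=0.016, v=0.923, θ₁=0.045, ω₁=-1.083, θ₂=-0.072, ω₂=-0.274
apply F[2]=+20.000 → step 3: x=0.040, v=1.463, θ₁=0.018, ω₁=-1.641, θ₂=-0.078, ω₂=-0.350
apply F[3]=+20.000 → step 4: x=0.075, v=2.018, θ₁=-0.021, ω₁=-2.234, θ₂=-0.086, ω₂=-0.391
apply F[4]=+20.000 → step 5: x=0.121, v=2.579, θ₁=-0.072, ω₁=-2.849, θ₂=-0.093, ω₂=-0.401
apply F[5]=-8.577 → step 6: x=0.170, v=2.362, θ₁=-0.127, ω₁=-2.636, θ₂=-0.102, ω₂=-0.400
apply F[6]=-20.000 → step 7: x=0.212, v=1.872, θ₁=-0.174, ω₁=-2.151, θ₂=-0.109, ω₂=-0.369
apply F[7]=-20.000 → step 8: x=0.245, v=1.425, θ₁=-0.213, ω₁=-1.734, θ₂=-0.116, ω₂=-0.301
apply F[8]=-20.000 → step 9: x=0.269, v=1.015, θ₁=-0.244, ω₁=-1.377, θ₂=-0.121, ω₂=-0.196
apply F[9]=-20.000 → step 10: x=0.286, v=0.633, θ₁=-0.269, ω₁=-1.069, θ₂=-0.124, ω₂=-0.060
apply F[10]=-20.000 → step 11: x=0.295, v=0.274, θ₁=-0.287, ω₁=-0.797, θ₂=-0.123, ω₂=0.103
apply F[11]=-20.000 → step 12: x=0.297, v=-0.070, θ₁=-0.301, ω₁=-0.553, θ₂=-0.119, ω₂=0.290
apply F[12]=-20.000 → step 13: x=0.292, v=-0.405, θ₁=-0.309, ω₁=-0.328, θ₂=-0.112, ω₂=0.496
apply F[13]=-20.000 → step 14: x=0.281, v=-0.734, θ₁=-0.314, ω₁=-0.114, θ₂=-0.099, ω₂=0.720
apply F[14]=-20.000 → step 15: x=0.263, v=-1.064, θ₁=-0.314, ω₁=0.096, θ₂=-0.083, ω₂=0.960
apply F[15]=-20.000 → step 16: x=0.238, v=-1.399, θ₁=-0.310, ω₁=0.308, θ₂=-0.061, ω₂=1.214
apply F[16]=-20.000 → step 17: x=0.207, v=-1.742, θ₁=-0.302, ω₁=0.530, θ₂=-0.034, ω₂=1.480
apply F[17]=-20.000 → step 18: x=0.168, v=-2.101, θ₁=-0.289, ω₁=0.769, θ₂=-0.002, ω₂=1.756
apply F[18]=-20.000 → step 19: x=0.123, v=-2.478, θ₁=-0.271, ω₁=1.035, θ₂=0.036, ω₂=2.036
apply F[19]=-20.000 → step 20: x=0.069, v=-2.881, θ₁=-0.247, ω₁=1.337, θ₂=0.080, ω₂=2.312
apply F[20]=-20.000 → step 21: x=0.007, v=-3.314, θ₁=-0.217, ω₁=1.688, θ₂=0.129, ω₂=2.572
apply F[21]=-20.000 → step 22: x=-0.064, v=-3.782, θ₁=-0.179, ω₁=2.099, θ₂=0.182, ω₂=2.798
Max |angle| over trajectory = 0.314 rad; bound = 0.190 → exceeded.

Answer: no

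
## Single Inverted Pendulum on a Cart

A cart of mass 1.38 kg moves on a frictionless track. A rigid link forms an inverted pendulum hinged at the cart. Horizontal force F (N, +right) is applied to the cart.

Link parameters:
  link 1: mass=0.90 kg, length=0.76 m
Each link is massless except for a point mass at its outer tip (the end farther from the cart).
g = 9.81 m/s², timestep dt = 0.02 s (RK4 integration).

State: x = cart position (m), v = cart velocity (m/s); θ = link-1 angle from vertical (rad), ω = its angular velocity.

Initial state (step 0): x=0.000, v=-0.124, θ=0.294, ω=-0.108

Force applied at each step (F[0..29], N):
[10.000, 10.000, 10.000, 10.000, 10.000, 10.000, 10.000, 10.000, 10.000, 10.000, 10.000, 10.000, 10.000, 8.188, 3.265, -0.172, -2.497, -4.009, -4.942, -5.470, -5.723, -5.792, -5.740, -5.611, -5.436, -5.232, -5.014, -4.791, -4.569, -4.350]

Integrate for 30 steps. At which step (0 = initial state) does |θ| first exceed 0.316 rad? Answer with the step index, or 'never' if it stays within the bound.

apply F[0]=+10.000 → step 1: x=-0.001, v=-0.020, θ=0.291, ω=-0.164
apply F[1]=+10.000 → step 2: x=-0.001, v=0.084, θ=0.287, ω=-0.223
apply F[2]=+10.000 → step 3: x=0.002, v=0.190, θ=0.282, ω=-0.283
apply F[3]=+10.000 → step 4: x=0.007, v=0.296, θ=0.276, ω=-0.346
apply F[4]=+10.000 → step 5: x=0.014, v=0.403, θ=0.269, ω=-0.412
apply F[5]=+10.000 → step 6: x=0.023, v=0.511, θ=0.260, ω=-0.482
apply F[6]=+10.000 → step 7: x=0.034, v=0.621, θ=0.249, ω=-0.557
apply F[7]=+10.000 → step 8: x=0.048, v=0.733, θ=0.237, ω=-0.638
apply F[8]=+10.000 → step 9: x=0.064, v=0.846, θ=0.224, ω=-0.724
apply F[9]=+10.000 → step 10: x=0.082, v=0.962, θ=0.208, ω=-0.818
apply F[10]=+10.000 → step 11: x=0.102, v=1.081, θ=0.191, ω=-0.919
apply F[11]=+10.000 → step 12: x=0.125, v=1.202, θ=0.171, ω=-1.030
apply F[12]=+10.000 → step 13: x=0.150, v=1.327, θ=0.150, ω=-1.150
apply F[13]=+8.188 → step 14: x=0.178, v=1.428, θ=0.126, ω=-1.248
apply F[14]=+3.265 → step 15: x=0.207, v=1.463, θ=0.101, ω=-1.263
apply F[15]=-0.172 → step 16: x=0.236, v=1.451, θ=0.076, ω=-1.225
apply F[16]=-2.497 → step 17: x=0.264, v=1.407, θ=0.052, ω=-1.151
apply F[17]=-4.009 → step 18: x=0.292, v=1.345, θ=0.030, ω=-1.058
apply F[18]=-4.942 → step 19: x=0.318, v=1.271, θ=0.010, ω=-0.956
apply F[19]=-5.470 → step 20: x=0.343, v=1.191, θ=-0.008, ω=-0.851
apply F[20]=-5.723 → step 21: x=0.366, v=1.110, θ=-0.024, ω=-0.749
apply F[21]=-5.792 → step 22: x=0.387, v=1.030, θ=-0.038, ω=-0.652
apply F[22]=-5.740 → step 23: x=0.407, v=0.953, θ=-0.050, ω=-0.562
apply F[23]=-5.611 → step 24: x=0.425, v=0.879, θ=-0.061, ω=-0.479
apply F[24]=-5.436 → step 25: x=0.442, v=0.808, θ=-0.070, ω=-0.403
apply F[25]=-5.232 → step 26: x=0.458, v=0.742, θ=-0.077, ω=-0.335
apply F[26]=-5.014 → step 27: x=0.472, v=0.680, θ=-0.083, ω=-0.274
apply F[27]=-4.791 → step 28: x=0.485, v=0.621, θ=-0.088, ω=-0.220
apply F[28]=-4.569 → step 29: x=0.497, v=0.567, θ=-0.092, ω=-0.171
apply F[29]=-4.350 → step 30: x=0.507, v=0.516, θ=-0.095, ω=-0.129
max |θ| = 0.294 ≤ 0.316 over all 31 states.

Answer: never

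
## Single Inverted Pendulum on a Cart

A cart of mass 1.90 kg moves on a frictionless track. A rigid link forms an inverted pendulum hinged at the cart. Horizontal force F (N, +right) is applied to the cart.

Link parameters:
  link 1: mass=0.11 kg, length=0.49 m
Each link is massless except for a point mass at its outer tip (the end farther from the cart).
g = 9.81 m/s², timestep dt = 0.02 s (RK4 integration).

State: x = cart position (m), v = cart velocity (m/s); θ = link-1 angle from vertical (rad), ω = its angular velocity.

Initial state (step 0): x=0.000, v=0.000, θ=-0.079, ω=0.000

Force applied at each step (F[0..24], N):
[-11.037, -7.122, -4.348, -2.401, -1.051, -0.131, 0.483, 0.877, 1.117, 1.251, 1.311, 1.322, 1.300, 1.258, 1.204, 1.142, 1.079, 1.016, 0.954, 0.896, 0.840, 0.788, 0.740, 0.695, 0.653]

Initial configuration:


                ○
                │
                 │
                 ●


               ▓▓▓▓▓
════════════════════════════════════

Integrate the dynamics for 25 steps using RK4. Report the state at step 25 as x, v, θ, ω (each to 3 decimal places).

apply F[0]=-11.037 → step 1: x=-0.001, v=-0.115, θ=-0.077, ω=0.203
apply F[1]=-7.122 → step 2: x=-0.004, v=-0.189, θ=-0.072, ω=0.324
apply F[2]=-4.348 → step 3: x=-0.008, v=-0.234, θ=-0.065, ω=0.388
apply F[3]=-2.401 → step 4: x=-0.013, v=-0.259, θ=-0.057, ω=0.414
apply F[4]=-1.051 → step 5: x=-0.019, v=-0.269, θ=-0.048, ω=0.415
apply F[5]=-0.131 → step 6: x=-0.024, v=-0.270, θ=-0.040, ω=0.399
apply F[6]=+0.483 → step 7: x=-0.029, v=-0.265, θ=-0.032, ω=0.373
apply F[7]=+0.877 → step 8: x=-0.035, v=-0.255, θ=-0.025, ω=0.342
apply F[8]=+1.117 → step 9: x=-0.040, v=-0.243, θ=-0.019, ω=0.309
apply F[9]=+1.251 → step 10: x=-0.044, v=-0.230, θ=-0.013, ω=0.275
apply F[10]=+1.311 → step 11: x=-0.049, v=-0.216, θ=-0.008, ω=0.243
apply F[11]=+1.322 → step 12: x=-0.053, v=-0.202, θ=-0.003, ω=0.212
apply F[12]=+1.300 → step 13: x=-0.057, v=-0.188, θ=0.001, ω=0.183
apply F[13]=+1.258 → step 14: x=-0.060, v=-0.175, θ=0.004, ω=0.157
apply F[14]=+1.204 → step 15: x=-0.064, v=-0.162, θ=0.007, ω=0.134
apply F[15]=+1.142 → step 16: x=-0.067, v=-0.151, θ=0.010, ω=0.113
apply F[16]=+1.079 → step 17: x=-0.070, v=-0.139, θ=0.012, ω=0.094
apply F[17]=+1.016 → step 18: x=-0.073, v=-0.129, θ=0.013, ω=0.078
apply F[18]=+0.954 → step 19: x=-0.075, v=-0.119, θ=0.015, ω=0.063
apply F[19]=+0.896 → step 20: x=-0.077, v=-0.110, θ=0.016, ω=0.050
apply F[20]=+0.840 → step 21: x=-0.079, v=-0.101, θ=0.017, ω=0.039
apply F[21]=+0.788 → step 22: x=-0.081, v=-0.093, θ=0.017, ω=0.030
apply F[22]=+0.740 → step 23: x=-0.083, v=-0.085, θ=0.018, ω=0.021
apply F[23]=+0.695 → step 24: x=-0.085, v=-0.078, θ=0.018, ω=0.014
apply F[24]=+0.653 → step 25: x=-0.086, v=-0.071, θ=0.019, ω=0.008

Answer: x=-0.086, v=-0.071, θ=0.019, ω=0.008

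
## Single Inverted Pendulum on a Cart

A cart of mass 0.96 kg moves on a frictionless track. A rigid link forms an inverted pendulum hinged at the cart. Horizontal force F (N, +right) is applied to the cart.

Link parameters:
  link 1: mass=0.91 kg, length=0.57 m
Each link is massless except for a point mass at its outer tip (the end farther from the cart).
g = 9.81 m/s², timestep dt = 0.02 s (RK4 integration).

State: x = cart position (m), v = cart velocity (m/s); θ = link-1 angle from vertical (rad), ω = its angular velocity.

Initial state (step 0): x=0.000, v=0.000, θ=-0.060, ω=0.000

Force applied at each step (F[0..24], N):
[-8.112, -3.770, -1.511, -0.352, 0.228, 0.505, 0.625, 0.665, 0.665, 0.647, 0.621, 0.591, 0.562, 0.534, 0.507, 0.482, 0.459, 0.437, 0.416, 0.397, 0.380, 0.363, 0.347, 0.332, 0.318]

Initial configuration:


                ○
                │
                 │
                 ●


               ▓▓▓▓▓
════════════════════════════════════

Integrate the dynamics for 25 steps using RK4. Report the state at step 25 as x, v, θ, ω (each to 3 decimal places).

apply F[0]=-8.112 → step 1: x=-0.002, v=-0.158, θ=-0.057, ω=0.256
apply F[1]=-3.770 → step 2: x=-0.005, v=-0.226, θ=-0.051, ω=0.356
apply F[2]=-1.511 → step 3: x=-0.010, v=-0.248, θ=-0.044, ω=0.380
apply F[3]=-0.352 → step 4: x=-0.015, v=-0.248, θ=-0.037, ω=0.366
apply F[4]=+0.228 → step 5: x=-0.020, v=-0.238, θ=-0.030, ω=0.335
apply F[5]=+0.505 → step 6: x=-0.025, v=-0.222, θ=-0.023, ω=0.299
apply F[6]=+0.625 → step 7: x=-0.029, v=-0.205, θ=-0.018, ω=0.263
apply F[7]=+0.665 → step 8: x=-0.033, v=-0.189, θ=-0.013, ω=0.228
apply F[8]=+0.665 → step 9: x=-0.036, v=-0.173, θ=-0.008, ω=0.197
apply F[9]=+0.647 → step 10: x=-0.040, v=-0.158, θ=-0.005, ω=0.169
apply F[10]=+0.621 → step 11: x=-0.043, v=-0.145, θ=-0.002, ω=0.144
apply F[11]=+0.591 → step 12: x=-0.046, v=-0.132, θ=0.001, ω=0.122
apply F[12]=+0.562 → step 13: x=-0.048, v=-0.121, θ=0.003, ω=0.103
apply F[13]=+0.534 → step 14: x=-0.050, v=-0.111, θ=0.005, ω=0.087
apply F[14]=+0.507 → step 15: x=-0.052, v=-0.101, θ=0.007, ω=0.072
apply F[15]=+0.482 → step 16: x=-0.054, v=-0.093, θ=0.008, ω=0.060
apply F[16]=+0.459 → step 17: x=-0.056, v=-0.085, θ=0.009, ω=0.049
apply F[17]=+0.437 → step 18: x=-0.058, v=-0.077, θ=0.010, ω=0.039
apply F[18]=+0.416 → step 19: x=-0.059, v=-0.071, θ=0.011, ω=0.031
apply F[19]=+0.397 → step 20: x=-0.061, v=-0.064, θ=0.011, ω=0.024
apply F[20]=+0.380 → step 21: x=-0.062, v=-0.059, θ=0.012, ω=0.018
apply F[21]=+0.363 → step 22: x=-0.063, v=-0.053, θ=0.012, ω=0.012
apply F[22]=+0.347 → step 23: x=-0.064, v=-0.048, θ=0.012, ω=0.008
apply F[23]=+0.332 → step 24: x=-0.065, v=-0.044, θ=0.012, ω=0.004
apply F[24]=+0.318 → step 25: x=-0.066, v=-0.039, θ=0.012, ω=0.001

Answer: x=-0.066, v=-0.039, θ=0.012, ω=0.001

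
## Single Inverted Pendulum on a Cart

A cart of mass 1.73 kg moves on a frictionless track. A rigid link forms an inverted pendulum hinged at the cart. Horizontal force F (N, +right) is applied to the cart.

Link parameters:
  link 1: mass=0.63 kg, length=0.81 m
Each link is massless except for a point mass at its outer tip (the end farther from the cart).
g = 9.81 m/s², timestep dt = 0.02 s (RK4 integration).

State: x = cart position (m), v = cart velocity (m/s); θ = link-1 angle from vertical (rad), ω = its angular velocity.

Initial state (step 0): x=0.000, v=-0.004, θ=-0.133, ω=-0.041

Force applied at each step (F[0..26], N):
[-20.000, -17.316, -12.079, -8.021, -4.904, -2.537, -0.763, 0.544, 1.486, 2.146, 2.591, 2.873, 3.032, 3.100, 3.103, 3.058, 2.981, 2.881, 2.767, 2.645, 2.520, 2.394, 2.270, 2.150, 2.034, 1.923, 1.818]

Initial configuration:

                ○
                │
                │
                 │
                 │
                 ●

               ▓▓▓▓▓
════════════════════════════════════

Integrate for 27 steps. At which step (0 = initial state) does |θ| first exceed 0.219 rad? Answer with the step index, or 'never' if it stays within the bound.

apply F[0]=-20.000 → step 1: x=-0.002, v=-0.224, θ=-0.131, ω=0.197
apply F[1]=-17.316 → step 2: x=-0.009, v=-0.414, θ=-0.125, ω=0.398
apply F[2]=-12.079 → step 3: x=-0.018, v=-0.545, θ=-0.116, ω=0.529
apply F[3]=-8.021 → step 4: x=-0.030, v=-0.630, θ=-0.105, ω=0.606
apply F[4]=-4.904 → step 5: x=-0.043, v=-0.679, θ=-0.092, ω=0.643
apply F[5]=-2.537 → step 6: x=-0.057, v=-0.703, θ=-0.079, ω=0.651
apply F[6]=-0.763 → step 7: x=-0.071, v=-0.707, θ=-0.067, ω=0.638
apply F[7]=+0.544 → step 8: x=-0.085, v=-0.696, θ=-0.054, ω=0.611
apply F[8]=+1.486 → step 9: x=-0.099, v=-0.676, θ=-0.042, ω=0.574
apply F[9]=+2.146 → step 10: x=-0.112, v=-0.648, θ=-0.031, ω=0.531
apply F[10]=+2.591 → step 11: x=-0.125, v=-0.617, θ=-0.021, ω=0.486
apply F[11]=+2.873 → step 12: x=-0.137, v=-0.582, θ=-0.012, ω=0.440
apply F[12]=+3.032 → step 13: x=-0.148, v=-0.547, θ=-0.003, ω=0.394
apply F[13]=+3.100 → step 14: x=-0.158, v=-0.511, θ=0.004, ω=0.350
apply F[14]=+3.103 → step 15: x=-0.168, v=-0.475, θ=0.011, ω=0.308
apply F[15]=+3.058 → step 16: x=-0.178, v=-0.441, θ=0.016, ω=0.269
apply F[16]=+2.981 → step 17: x=-0.186, v=-0.408, θ=0.021, ω=0.232
apply F[17]=+2.881 → step 18: x=-0.194, v=-0.376, θ=0.026, ω=0.199
apply F[18]=+2.767 → step 19: x=-0.201, v=-0.346, θ=0.029, ω=0.169
apply F[19]=+2.645 → step 20: x=-0.208, v=-0.318, θ=0.032, ω=0.141
apply F[20]=+2.520 → step 21: x=-0.214, v=-0.291, θ=0.035, ω=0.116
apply F[21]=+2.394 → step 22: x=-0.219, v=-0.266, θ=0.037, ω=0.094
apply F[22]=+2.270 → step 23: x=-0.224, v=-0.243, θ=0.039, ω=0.074
apply F[23]=+2.150 → step 24: x=-0.229, v=-0.221, θ=0.040, ω=0.057
apply F[24]=+2.034 → step 25: x=-0.233, v=-0.200, θ=0.041, ω=0.041
apply F[25]=+1.923 → step 26: x=-0.237, v=-0.181, θ=0.042, ω=0.027
apply F[26]=+1.818 → step 27: x=-0.241, v=-0.163, θ=0.042, ω=0.015
max |θ| = 0.133 ≤ 0.219 over all 28 states.

Answer: never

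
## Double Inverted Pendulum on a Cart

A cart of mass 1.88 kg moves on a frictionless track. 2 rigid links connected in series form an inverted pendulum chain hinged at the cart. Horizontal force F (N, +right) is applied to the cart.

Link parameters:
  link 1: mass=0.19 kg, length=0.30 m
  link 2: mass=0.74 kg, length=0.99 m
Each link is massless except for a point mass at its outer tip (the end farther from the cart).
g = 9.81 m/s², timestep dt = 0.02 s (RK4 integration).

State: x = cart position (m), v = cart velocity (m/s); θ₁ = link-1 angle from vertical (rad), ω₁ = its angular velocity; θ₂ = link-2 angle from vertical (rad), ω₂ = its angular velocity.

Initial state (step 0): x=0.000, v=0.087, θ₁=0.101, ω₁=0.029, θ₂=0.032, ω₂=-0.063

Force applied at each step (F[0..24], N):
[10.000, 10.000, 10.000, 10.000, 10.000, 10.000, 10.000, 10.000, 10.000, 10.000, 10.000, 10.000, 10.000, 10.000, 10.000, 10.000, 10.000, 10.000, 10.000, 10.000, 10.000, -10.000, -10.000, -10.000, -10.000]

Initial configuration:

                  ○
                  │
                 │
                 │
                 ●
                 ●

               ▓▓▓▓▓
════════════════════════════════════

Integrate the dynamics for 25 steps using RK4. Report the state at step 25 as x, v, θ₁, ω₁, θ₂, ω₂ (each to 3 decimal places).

Answer: x=0.651, v=1.905, θ₁=-0.834, ω₁=-5.446, θ₂=-0.396, ω₂=-1.073

Derivation:
apply F[0]=+10.000 → step 1: x=0.003, v=0.183, θ₁=0.101, ω₁=-0.043, θ₂=0.030, ω₂=-0.132
apply F[1]=+10.000 → step 2: x=0.007, v=0.280, θ₁=0.099, ω₁=-0.112, θ₂=0.027, ω₂=-0.203
apply F[2]=+10.000 → step 3: x=0.014, v=0.377, θ₁=0.096, ω₁=-0.179, θ₂=0.022, ω₂=-0.276
apply F[3]=+10.000 → step 4: x=0.022, v=0.474, θ₁=0.092, ω₁=-0.246, θ₂=0.016, ω₂=-0.350
apply F[4]=+10.000 → step 5: x=0.033, v=0.571, θ₁=0.087, ω₁=-0.316, θ₂=0.008, ω₂=-0.425
apply F[5]=+10.000 → step 6: x=0.045, v=0.670, θ₁=0.079, ω₁=-0.388, θ₂=-0.001, ω₂=-0.502
apply F[6]=+10.000 → step 7: x=0.060, v=0.769, θ₁=0.071, ω₁=-0.466, θ₂=-0.012, ω₂=-0.580
apply F[7]=+10.000 → step 8: x=0.076, v=0.869, θ₁=0.061, ω₁=-0.552, θ₂=-0.025, ω₂=-0.659
apply F[8]=+10.000 → step 9: x=0.094, v=0.970, θ₁=0.049, ω₁=-0.647, θ₂=-0.039, ω₂=-0.738
apply F[9]=+10.000 → step 10: x=0.115, v=1.073, θ₁=0.035, ω₁=-0.757, θ₂=-0.054, ω₂=-0.817
apply F[10]=+10.000 → step 11: x=0.137, v=1.177, θ₁=0.018, ω₁=-0.884, θ₂=-0.071, ω₂=-0.896
apply F[11]=+10.000 → step 12: x=0.162, v=1.283, θ₁=-0.001, ω₁=-1.035, θ₂=-0.090, ω₂=-0.972
apply F[12]=+10.000 → step 13: x=0.189, v=1.390, θ₁=-0.023, ω₁=-1.215, θ₂=-0.110, ω₂=-1.045
apply F[13]=+10.000 → step 14: x=0.218, v=1.499, θ₁=-0.050, ω₁=-1.434, θ₂=-0.132, ω₂=-1.111
apply F[14]=+10.000 → step 15: x=0.249, v=1.610, θ₁=-0.081, ω₁=-1.699, θ₂=-0.154, ω₂=-1.169
apply F[15]=+10.000 → step 16: x=0.282, v=1.724, θ₁=-0.118, ω₁=-2.023, θ₂=-0.178, ω₂=-1.215
apply F[16]=+10.000 → step 17: x=0.318, v=1.838, θ₁=-0.162, ω₁=-2.415, θ₂=-0.203, ω₂=-1.247
apply F[17]=+10.000 → step 18: x=0.356, v=1.954, θ₁=-0.215, ω₁=-2.881, θ₂=-0.228, ω₂=-1.261
apply F[18]=+10.000 → step 19: x=0.396, v=2.070, θ₁=-0.278, ω₁=-3.417, θ₂=-0.253, ω₂=-1.260
apply F[19]=+10.000 → step 20: x=0.438, v=2.183, θ₁=-0.352, ω₁=-3.998, θ₂=-0.278, ω₂=-1.250
apply F[20]=+10.000 → step 21: x=0.483, v=2.290, θ₁=-0.438, ω₁=-4.575, θ₂=-0.303, ω₂=-1.249
apply F[21]=-10.000 → step 22: x=0.528, v=2.197, θ₁=-0.531, ω₁=-4.715, θ₂=-0.328, ω₂=-1.201
apply F[22]=-10.000 → step 23: x=0.571, v=2.103, θ₁=-0.627, ω₁=-4.928, θ₂=-0.351, ω₂=-1.148
apply F[23]=-10.000 → step 24: x=0.612, v=2.006, θ₁=-0.728, ω₁=-5.180, θ₂=-0.374, ω₂=-1.102
apply F[24]=-10.000 → step 25: x=0.651, v=1.905, θ₁=-0.834, ω₁=-5.446, θ₂=-0.396, ω₂=-1.073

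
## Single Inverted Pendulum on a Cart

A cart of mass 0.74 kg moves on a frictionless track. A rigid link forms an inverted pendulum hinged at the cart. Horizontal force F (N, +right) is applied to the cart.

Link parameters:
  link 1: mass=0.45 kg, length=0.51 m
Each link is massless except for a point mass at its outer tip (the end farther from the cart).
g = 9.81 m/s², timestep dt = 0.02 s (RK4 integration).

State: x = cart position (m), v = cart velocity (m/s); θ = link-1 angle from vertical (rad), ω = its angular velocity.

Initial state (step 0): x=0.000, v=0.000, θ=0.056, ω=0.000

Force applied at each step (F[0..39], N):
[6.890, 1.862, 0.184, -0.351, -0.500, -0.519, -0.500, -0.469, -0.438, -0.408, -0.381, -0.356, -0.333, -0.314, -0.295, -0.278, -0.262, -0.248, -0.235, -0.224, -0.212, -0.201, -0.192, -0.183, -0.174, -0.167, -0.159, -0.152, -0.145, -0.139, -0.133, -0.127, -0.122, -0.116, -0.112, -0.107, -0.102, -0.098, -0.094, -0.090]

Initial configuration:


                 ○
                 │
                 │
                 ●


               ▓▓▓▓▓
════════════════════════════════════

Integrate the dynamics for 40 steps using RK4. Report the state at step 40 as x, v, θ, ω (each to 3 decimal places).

apply F[0]=+6.890 → step 1: x=0.002, v=0.179, θ=0.053, ω=-0.330
apply F[1]=+1.862 → step 2: x=0.006, v=0.224, θ=0.045, ω=-0.398
apply F[2]=+0.184 → step 3: x=0.010, v=0.224, θ=0.038, ω=-0.382
apply F[3]=-0.351 → step 4: x=0.015, v=0.210, θ=0.030, ω=-0.343
apply F[4]=-0.500 → step 5: x=0.019, v=0.194, θ=0.024, ω=-0.300
apply F[5]=-0.519 → step 6: x=0.022, v=0.177, θ=0.018, ω=-0.259
apply F[6]=-0.500 → step 7: x=0.026, v=0.162, θ=0.014, ω=-0.223
apply F[7]=-0.469 → step 8: x=0.029, v=0.148, θ=0.009, ω=-0.191
apply F[8]=-0.438 → step 9: x=0.032, v=0.135, θ=0.006, ω=-0.163
apply F[9]=-0.408 → step 10: x=0.034, v=0.123, θ=0.003, ω=-0.139
apply F[10]=-0.381 → step 11: x=0.037, v=0.113, θ=0.000, ω=-0.117
apply F[11]=-0.356 → step 12: x=0.039, v=0.103, θ=-0.002, ω=-0.099
apply F[12]=-0.333 → step 13: x=0.041, v=0.095, θ=-0.004, ω=-0.083
apply F[13]=-0.314 → step 14: x=0.043, v=0.087, θ=-0.005, ω=-0.069
apply F[14]=-0.295 → step 15: x=0.044, v=0.079, θ=-0.006, ω=-0.057
apply F[15]=-0.278 → step 16: x=0.046, v=0.073, θ=-0.007, ω=-0.047
apply F[16]=-0.262 → step 17: x=0.047, v=0.067, θ=-0.008, ω=-0.038
apply F[17]=-0.248 → step 18: x=0.048, v=0.061, θ=-0.009, ω=-0.030
apply F[18]=-0.235 → step 19: x=0.050, v=0.056, θ=-0.010, ω=-0.023
apply F[19]=-0.224 → step 20: x=0.051, v=0.051, θ=-0.010, ω=-0.017
apply F[20]=-0.212 → step 21: x=0.052, v=0.046, θ=-0.010, ω=-0.012
apply F[21]=-0.201 → step 22: x=0.053, v=0.042, θ=-0.010, ω=-0.008
apply F[22]=-0.192 → step 23: x=0.053, v=0.038, θ=-0.011, ω=-0.005
apply F[23]=-0.183 → step 24: x=0.054, v=0.034, θ=-0.011, ω=-0.001
apply F[24]=-0.174 → step 25: x=0.055, v=0.031, θ=-0.011, ω=0.001
apply F[25]=-0.167 → step 26: x=0.055, v=0.028, θ=-0.011, ω=0.004
apply F[26]=-0.159 → step 27: x=0.056, v=0.025, θ=-0.010, ω=0.005
apply F[27]=-0.152 → step 28: x=0.056, v=0.022, θ=-0.010, ω=0.007
apply F[28]=-0.145 → step 29: x=0.057, v=0.019, θ=-0.010, ω=0.008
apply F[29]=-0.139 → step 30: x=0.057, v=0.017, θ=-0.010, ω=0.010
apply F[30]=-0.133 → step 31: x=0.057, v=0.014, θ=-0.010, ω=0.010
apply F[31]=-0.127 → step 32: x=0.058, v=0.012, θ=-0.010, ω=0.011
apply F[32]=-0.122 → step 33: x=0.058, v=0.010, θ=-0.009, ω=0.012
apply F[33]=-0.116 → step 34: x=0.058, v=0.008, θ=-0.009, ω=0.012
apply F[34]=-0.112 → step 35: x=0.058, v=0.006, θ=-0.009, ω=0.013
apply F[35]=-0.107 → step 36: x=0.058, v=0.004, θ=-0.009, ω=0.013
apply F[36]=-0.102 → step 37: x=0.058, v=0.002, θ=-0.008, ω=0.013
apply F[37]=-0.098 → step 38: x=0.058, v=0.001, θ=-0.008, ω=0.013
apply F[38]=-0.094 → step 39: x=0.058, v=-0.001, θ=-0.008, ω=0.013
apply F[39]=-0.090 → step 40: x=0.058, v=-0.003, θ=-0.008, ω=0.013

Answer: x=0.058, v=-0.003, θ=-0.008, ω=0.013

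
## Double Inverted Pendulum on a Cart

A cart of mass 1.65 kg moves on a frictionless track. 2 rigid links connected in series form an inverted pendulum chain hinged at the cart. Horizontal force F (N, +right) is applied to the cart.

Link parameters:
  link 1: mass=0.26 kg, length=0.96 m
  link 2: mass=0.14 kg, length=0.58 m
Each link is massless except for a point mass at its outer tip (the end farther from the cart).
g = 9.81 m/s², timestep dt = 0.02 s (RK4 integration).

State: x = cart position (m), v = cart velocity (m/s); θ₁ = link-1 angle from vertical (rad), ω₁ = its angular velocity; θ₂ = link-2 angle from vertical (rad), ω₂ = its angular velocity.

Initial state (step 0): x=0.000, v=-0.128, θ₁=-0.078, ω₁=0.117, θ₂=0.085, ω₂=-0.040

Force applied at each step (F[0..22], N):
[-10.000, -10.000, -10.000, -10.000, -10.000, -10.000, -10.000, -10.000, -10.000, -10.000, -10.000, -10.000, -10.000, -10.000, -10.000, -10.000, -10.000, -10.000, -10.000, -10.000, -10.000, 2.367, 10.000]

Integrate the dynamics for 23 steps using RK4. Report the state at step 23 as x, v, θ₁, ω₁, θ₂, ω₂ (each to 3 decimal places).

Answer: x=-0.691, v=-2.540, θ₁=0.599, ω₁=3.060, θ₂=0.366, ω₂=0.821

Derivation:
apply F[0]=-10.000 → step 1: x=-0.004, v=-0.245, θ₁=-0.075, ω₁=0.205, θ₂=0.085, ω₂=0.046
apply F[1]=-10.000 → step 2: x=-0.010, v=-0.363, θ₁=-0.070, ω₁=0.295, θ₂=0.087, ω₂=0.130
apply F[2]=-10.000 → step 3: x=-0.018, v=-0.481, θ₁=-0.063, ω₁=0.388, θ₂=0.090, ω₂=0.211
apply F[3]=-10.000 → step 4: x=-0.029, v=-0.600, θ₁=-0.054, ω₁=0.482, θ₂=0.095, ω₂=0.289
apply F[4]=-10.000 → step 5: x=-0.042, v=-0.719, θ₁=-0.044, ω₁=0.580, θ₂=0.102, ω₂=0.365
apply F[5]=-10.000 → step 6: x=-0.058, v=-0.838, θ₁=-0.031, ω₁=0.682, θ₂=0.110, ω₂=0.437
apply F[6]=-10.000 → step 7: x=-0.076, v=-0.958, θ₁=-0.016, ω₁=0.788, θ₂=0.119, ω₂=0.505
apply F[7]=-10.000 → step 8: x=-0.096, v=-1.079, θ₁=0.001, ω₁=0.899, θ₂=0.130, ω₂=0.568
apply F[8]=-10.000 → step 9: x=-0.119, v=-1.201, θ₁=0.020, ω₁=1.016, θ₂=0.142, ω₂=0.626
apply F[9]=-10.000 → step 10: x=-0.144, v=-1.323, θ₁=0.041, ω₁=1.139, θ₂=0.155, ω₂=0.679
apply F[10]=-10.000 → step 11: x=-0.172, v=-1.446, θ₁=0.065, ω₁=1.269, θ₂=0.169, ω₂=0.724
apply F[11]=-10.000 → step 12: x=-0.202, v=-1.570, θ₁=0.092, ω₁=1.405, θ₂=0.184, ω₂=0.763
apply F[12]=-10.000 → step 13: x=-0.235, v=-1.695, θ₁=0.122, ω₁=1.550, θ₂=0.199, ω₂=0.794
apply F[13]=-10.000 → step 14: x=-0.270, v=-1.820, θ₁=0.154, ω₁=1.703, θ₂=0.216, ω₂=0.817
apply F[14]=-10.000 → step 15: x=-0.308, v=-1.946, θ₁=0.190, ω₁=1.864, θ₂=0.232, ω₂=0.832
apply F[15]=-10.000 → step 16: x=-0.348, v=-2.072, θ₁=0.229, ω₁=2.033, θ₂=0.249, ω₂=0.839
apply F[16]=-10.000 → step 17: x=-0.390, v=-2.197, θ₁=0.271, ω₁=2.209, θ₂=0.266, ω₂=0.841
apply F[17]=-10.000 → step 18: x=-0.436, v=-2.322, θ₁=0.317, ω₁=2.393, θ₂=0.282, ω₂=0.838
apply F[18]=-10.000 → step 19: x=-0.483, v=-2.445, θ₁=0.367, ω₁=2.583, θ₂=0.299, ω₂=0.836
apply F[19]=-10.000 → step 20: x=-0.533, v=-2.565, θ₁=0.420, ω₁=2.776, θ₂=0.316, ω₂=0.837
apply F[20]=-10.000 → step 21: x=-0.586, v=-2.683, θ₁=0.478, ω₁=2.972, θ₂=0.333, ω₂=0.849
apply F[21]=+2.367 → step 22: x=-0.639, v=-2.655, θ₁=0.538, ω₁=3.047, θ₂=0.350, ω₂=0.846
apply F[22]=+10.000 → step 23: x=-0.691, v=-2.540, θ₁=0.599, ω₁=3.060, θ₂=0.366, ω₂=0.821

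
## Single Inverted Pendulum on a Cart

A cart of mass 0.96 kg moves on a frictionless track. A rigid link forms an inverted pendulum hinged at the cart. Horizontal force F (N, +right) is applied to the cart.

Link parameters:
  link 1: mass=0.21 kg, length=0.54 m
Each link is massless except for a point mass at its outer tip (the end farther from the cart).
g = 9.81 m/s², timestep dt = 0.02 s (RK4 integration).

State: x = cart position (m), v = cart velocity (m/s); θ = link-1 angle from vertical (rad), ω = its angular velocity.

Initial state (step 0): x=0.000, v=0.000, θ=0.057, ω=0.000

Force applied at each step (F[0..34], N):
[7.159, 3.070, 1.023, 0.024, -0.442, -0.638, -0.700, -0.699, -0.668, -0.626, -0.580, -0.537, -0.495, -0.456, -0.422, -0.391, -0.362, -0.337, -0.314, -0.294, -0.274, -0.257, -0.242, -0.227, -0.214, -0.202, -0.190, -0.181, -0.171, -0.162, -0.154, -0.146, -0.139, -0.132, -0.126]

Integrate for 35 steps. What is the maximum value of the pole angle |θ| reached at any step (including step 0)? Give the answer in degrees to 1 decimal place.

apply F[0]=+7.159 → step 1: x=0.001, v=0.147, θ=0.054, ω=-0.251
apply F[1]=+3.070 → step 2: x=0.005, v=0.208, θ=0.049, ω=-0.346
apply F[2]=+1.023 → step 3: x=0.009, v=0.228, θ=0.041, ω=-0.366
apply F[3]=+0.024 → step 4: x=0.014, v=0.227, θ=0.034, ω=-0.350
apply F[4]=-0.442 → step 5: x=0.018, v=0.216, θ=0.028, ω=-0.319
apply F[5]=-0.638 → step 6: x=0.023, v=0.202, θ=0.022, ω=-0.284
apply F[6]=-0.700 → step 7: x=0.026, v=0.186, θ=0.016, ω=-0.248
apply F[7]=-0.699 → step 8: x=0.030, v=0.171, θ=0.012, ω=-0.215
apply F[8]=-0.668 → step 9: x=0.033, v=0.157, θ=0.008, ω=-0.185
apply F[9]=-0.626 → step 10: x=0.036, v=0.144, θ=0.004, ω=-0.159
apply F[10]=-0.580 → step 11: x=0.039, v=0.131, θ=0.001, ω=-0.135
apply F[11]=-0.537 → step 12: x=0.042, v=0.120, θ=-0.001, ω=-0.114
apply F[12]=-0.495 → step 13: x=0.044, v=0.110, θ=-0.003, ω=-0.096
apply F[13]=-0.456 → step 14: x=0.046, v=0.101, θ=-0.005, ω=-0.081
apply F[14]=-0.422 → step 15: x=0.048, v=0.092, θ=-0.007, ω=-0.067
apply F[15]=-0.391 → step 16: x=0.050, v=0.084, θ=-0.008, ω=-0.055
apply F[16]=-0.362 → step 17: x=0.051, v=0.077, θ=-0.009, ω=-0.045
apply F[17]=-0.337 → step 18: x=0.053, v=0.071, θ=-0.010, ω=-0.036
apply F[18]=-0.314 → step 19: x=0.054, v=0.064, θ=-0.010, ω=-0.028
apply F[19]=-0.294 → step 20: x=0.055, v=0.059, θ=-0.011, ω=-0.021
apply F[20]=-0.274 → step 21: x=0.056, v=0.053, θ=-0.011, ω=-0.016
apply F[21]=-0.257 → step 22: x=0.057, v=0.049, θ=-0.011, ω=-0.011
apply F[22]=-0.242 → step 23: x=0.058, v=0.044, θ=-0.012, ω=-0.006
apply F[23]=-0.227 → step 24: x=0.059, v=0.040, θ=-0.012, ω=-0.003
apply F[24]=-0.214 → step 25: x=0.060, v=0.036, θ=-0.012, ω=0.000
apply F[25]=-0.202 → step 26: x=0.061, v=0.032, θ=-0.012, ω=0.003
apply F[26]=-0.190 → step 27: x=0.061, v=0.029, θ=-0.012, ω=0.005
apply F[27]=-0.181 → step 28: x=0.062, v=0.025, θ=-0.011, ω=0.007
apply F[28]=-0.171 → step 29: x=0.062, v=0.022, θ=-0.011, ω=0.009
apply F[29]=-0.162 → step 30: x=0.063, v=0.019, θ=-0.011, ω=0.010
apply F[30]=-0.154 → step 31: x=0.063, v=0.017, θ=-0.011, ω=0.011
apply F[31]=-0.146 → step 32: x=0.063, v=0.014, θ=-0.011, ω=0.012
apply F[32]=-0.139 → step 33: x=0.064, v=0.012, θ=-0.010, ω=0.013
apply F[33]=-0.132 → step 34: x=0.064, v=0.009, θ=-0.010, ω=0.013
apply F[34]=-0.126 → step 35: x=0.064, v=0.007, θ=-0.010, ω=0.014
Max |angle| over trajectory = 0.057 rad = 3.3°.

Answer: 3.3°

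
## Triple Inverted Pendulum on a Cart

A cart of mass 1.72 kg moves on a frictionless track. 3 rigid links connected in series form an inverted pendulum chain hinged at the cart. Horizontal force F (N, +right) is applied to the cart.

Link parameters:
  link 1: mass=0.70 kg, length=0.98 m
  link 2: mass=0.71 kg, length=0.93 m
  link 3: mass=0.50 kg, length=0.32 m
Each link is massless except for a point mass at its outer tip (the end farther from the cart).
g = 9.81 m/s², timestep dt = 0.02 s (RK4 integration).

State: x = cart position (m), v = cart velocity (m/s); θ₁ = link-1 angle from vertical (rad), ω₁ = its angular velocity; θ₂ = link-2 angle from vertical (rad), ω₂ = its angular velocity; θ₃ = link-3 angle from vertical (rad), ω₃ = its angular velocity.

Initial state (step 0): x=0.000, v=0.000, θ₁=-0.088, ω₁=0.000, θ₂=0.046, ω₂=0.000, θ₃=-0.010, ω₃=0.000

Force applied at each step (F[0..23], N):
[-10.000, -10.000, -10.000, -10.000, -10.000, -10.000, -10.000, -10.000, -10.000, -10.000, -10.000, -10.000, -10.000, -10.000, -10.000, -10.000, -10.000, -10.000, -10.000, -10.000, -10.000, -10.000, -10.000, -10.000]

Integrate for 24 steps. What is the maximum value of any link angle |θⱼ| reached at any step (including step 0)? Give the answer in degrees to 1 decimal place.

apply F[0]=-10.000 → step 1: x=-0.001, v=-0.097, θ₁=-0.088, ω₁=0.035, θ₂=0.047, ω₂=0.086, θ₃=-0.011, ω₃=-0.059
apply F[1]=-10.000 → step 2: x=-0.004, v=-0.194, θ₁=-0.087, ω₁=0.070, θ₂=0.049, ω₂=0.173, θ₃=-0.012, ω₃=-0.120
apply F[2]=-10.000 → step 3: x=-0.009, v=-0.292, θ₁=-0.085, ω₁=0.105, θ₂=0.054, ω₂=0.261, θ₃=-0.015, ω₃=-0.188
apply F[3]=-10.000 → step 4: x=-0.016, v=-0.390, θ₁=-0.082, ω₁=0.141, θ₂=0.060, ω₂=0.352, θ₃=-0.020, ω₃=-0.264
apply F[4]=-10.000 → step 5: x=-0.024, v=-0.489, θ₁=-0.079, ω₁=0.177, θ₂=0.068, ω₂=0.446, θ₃=-0.026, ω₃=-0.351
apply F[5]=-10.000 → step 6: x=-0.035, v=-0.589, θ₁=-0.075, ω₁=0.214, θ₂=0.078, ω₂=0.544, θ₃=-0.034, ω₃=-0.453
apply F[6]=-10.000 → step 7: x=-0.048, v=-0.690, θ₁=-0.071, ω₁=0.252, θ₂=0.090, ω₂=0.647, θ₃=-0.044, ω₃=-0.572
apply F[7]=-10.000 → step 8: x=-0.063, v=-0.792, θ₁=-0.065, ω₁=0.291, θ₂=0.104, ω₂=0.755, θ₃=-0.057, ω₃=-0.710
apply F[8]=-10.000 → step 9: x=-0.080, v=-0.896, θ₁=-0.059, ω₁=0.332, θ₂=0.120, ω₂=0.868, θ₃=-0.073, ω₃=-0.870
apply F[9]=-10.000 → step 10: x=-0.099, v=-1.002, θ₁=-0.052, ω₁=0.376, θ₂=0.138, ω₂=0.987, θ₃=-0.092, ω₃=-1.051
apply F[10]=-10.000 → step 11: x=-0.120, v=-1.109, θ₁=-0.044, ω₁=0.423, θ₂=0.159, ω₂=1.110, θ₃=-0.115, ω₃=-1.255
apply F[11]=-10.000 → step 12: x=-0.143, v=-1.218, θ₁=-0.035, ω₁=0.474, θ₂=0.183, ω₂=1.237, θ₃=-0.142, ω₃=-1.478
apply F[12]=-10.000 → step 13: x=-0.168, v=-1.329, θ₁=-0.025, ω₁=0.530, θ₂=0.209, ω₂=1.366, θ₃=-0.174, ω₃=-1.717
apply F[13]=-10.000 → step 14: x=-0.196, v=-1.443, θ₁=-0.014, ω₁=0.593, θ₂=0.237, ω₂=1.494, θ₃=-0.211, ω₃=-1.964
apply F[14]=-10.000 → step 15: x=-0.226, v=-1.558, θ₁=-0.001, ω₁=0.663, θ₂=0.269, ω₂=1.618, θ₃=-0.253, ω₃=-2.214
apply F[15]=-10.000 → step 16: x=-0.258, v=-1.675, θ₁=0.013, ω₁=0.742, θ₂=0.302, ω₂=1.736, θ₃=-0.300, ω₃=-2.456
apply F[16]=-10.000 → step 17: x=-0.293, v=-1.794, θ₁=0.029, ω₁=0.831, θ₂=0.338, ω₂=1.846, θ₃=-0.351, ω₃=-2.683
apply F[17]=-10.000 → step 18: x=-0.330, v=-1.914, θ₁=0.046, ω₁=0.929, θ₂=0.376, ω₂=1.944, θ₃=-0.407, ω₃=-2.888
apply F[18]=-10.000 → step 19: x=-0.370, v=-2.036, θ₁=0.066, ω₁=1.038, θ₂=0.416, ω₂=2.030, θ₃=-0.466, ω₃=-3.066
apply F[19]=-10.000 → step 20: x=-0.412, v=-2.159, θ₁=0.088, ω₁=1.157, θ₂=0.457, ω₂=2.102, θ₃=-0.529, ω₃=-3.212
apply F[20]=-10.000 → step 21: x=-0.456, v=-2.283, θ₁=0.112, ω₁=1.287, θ₂=0.500, ω₂=2.161, θ₃=-0.595, ω₃=-3.327
apply F[21]=-10.000 → step 22: x=-0.503, v=-2.408, θ₁=0.139, ω₁=1.427, θ₂=0.543, ω₂=2.206, θ₃=-0.662, ω₃=-3.408
apply F[22]=-10.000 → step 23: x=-0.552, v=-2.533, θ₁=0.169, ω₁=1.577, θ₂=0.588, ω₂=2.239, θ₃=-0.731, ω₃=-3.456
apply F[23]=-10.000 → step 24: x=-0.604, v=-2.658, θ₁=0.202, ω₁=1.738, θ₂=0.633, ω₂=2.259, θ₃=-0.800, ω₃=-3.470
Max |angle| over trajectory = 0.800 rad = 45.8°.

Answer: 45.8°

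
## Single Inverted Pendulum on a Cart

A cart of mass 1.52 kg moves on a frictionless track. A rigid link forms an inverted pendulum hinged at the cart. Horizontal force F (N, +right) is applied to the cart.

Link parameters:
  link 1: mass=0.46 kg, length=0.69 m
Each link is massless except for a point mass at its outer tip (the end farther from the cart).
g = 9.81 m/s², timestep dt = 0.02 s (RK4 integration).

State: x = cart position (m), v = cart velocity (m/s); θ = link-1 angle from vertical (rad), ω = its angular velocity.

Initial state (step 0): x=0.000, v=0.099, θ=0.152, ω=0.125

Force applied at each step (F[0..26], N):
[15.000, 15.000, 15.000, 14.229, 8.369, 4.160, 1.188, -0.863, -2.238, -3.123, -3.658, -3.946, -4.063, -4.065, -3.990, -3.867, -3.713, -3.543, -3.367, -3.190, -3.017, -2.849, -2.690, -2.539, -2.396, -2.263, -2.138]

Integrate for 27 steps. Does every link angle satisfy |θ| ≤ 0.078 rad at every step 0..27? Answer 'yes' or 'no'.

Answer: no

Derivation:
apply F[0]=+15.000 → step 1: x=0.004, v=0.286, θ=0.152, ω=-0.100
apply F[1]=+15.000 → step 2: x=0.011, v=0.473, θ=0.148, ω=-0.326
apply F[2]=+15.000 → step 3: x=0.023, v=0.661, θ=0.139, ω=-0.554
apply F[3]=+14.229 → step 4: x=0.038, v=0.840, θ=0.126, ω=-0.773
apply F[4]=+8.369 → step 5: x=0.056, v=0.943, θ=0.109, ω=-0.888
apply F[5]=+4.160 → step 6: x=0.075, v=0.992, θ=0.091, ω=-0.931
apply F[6]=+1.188 → step 7: x=0.095, v=1.003, θ=0.073, ω=-0.923
apply F[7]=-0.863 → step 8: x=0.115, v=0.988, θ=0.055, ω=-0.884
apply F[8]=-2.238 → step 9: x=0.134, v=0.956, θ=0.037, ω=-0.824
apply F[9]=-3.123 → step 10: x=0.153, v=0.914, θ=0.022, ω=-0.754
apply F[10]=-3.658 → step 11: x=0.171, v=0.865, θ=0.007, ω=-0.679
apply F[11]=-3.946 → step 12: x=0.188, v=0.813, θ=-0.005, ω=-0.603
apply F[12]=-4.063 → step 13: x=0.203, v=0.760, θ=-0.017, ω=-0.530
apply F[13]=-4.065 → step 14: x=0.218, v=0.708, θ=-0.027, ω=-0.461
apply F[14]=-3.990 → step 15: x=0.232, v=0.657, θ=-0.035, ω=-0.396
apply F[15]=-3.867 → step 16: x=0.244, v=0.608, θ=-0.043, ω=-0.337
apply F[16]=-3.713 → step 17: x=0.256, v=0.562, θ=-0.049, ω=-0.283
apply F[17]=-3.543 → step 18: x=0.267, v=0.519, θ=-0.054, ω=-0.234
apply F[18]=-3.367 → step 19: x=0.277, v=0.478, θ=-0.058, ω=-0.191
apply F[19]=-3.190 → step 20: x=0.286, v=0.439, θ=-0.062, ω=-0.153
apply F[20]=-3.017 → step 21: x=0.294, v=0.403, θ=-0.064, ω=-0.119
apply F[21]=-2.849 → step 22: x=0.302, v=0.370, θ=-0.066, ω=-0.089
apply F[22]=-2.690 → step 23: x=0.309, v=0.339, θ=-0.068, ω=-0.062
apply F[23]=-2.539 → step 24: x=0.316, v=0.309, θ=-0.069, ω=-0.039
apply F[24]=-2.396 → step 25: x=0.322, v=0.282, θ=-0.069, ω=-0.019
apply F[25]=-2.263 → step 26: x=0.327, v=0.256, θ=-0.070, ω=-0.002
apply F[26]=-2.138 → step 27: x=0.332, v=0.232, θ=-0.070, ω=0.013
Max |angle| over trajectory = 0.152 rad; bound = 0.078 → exceeded.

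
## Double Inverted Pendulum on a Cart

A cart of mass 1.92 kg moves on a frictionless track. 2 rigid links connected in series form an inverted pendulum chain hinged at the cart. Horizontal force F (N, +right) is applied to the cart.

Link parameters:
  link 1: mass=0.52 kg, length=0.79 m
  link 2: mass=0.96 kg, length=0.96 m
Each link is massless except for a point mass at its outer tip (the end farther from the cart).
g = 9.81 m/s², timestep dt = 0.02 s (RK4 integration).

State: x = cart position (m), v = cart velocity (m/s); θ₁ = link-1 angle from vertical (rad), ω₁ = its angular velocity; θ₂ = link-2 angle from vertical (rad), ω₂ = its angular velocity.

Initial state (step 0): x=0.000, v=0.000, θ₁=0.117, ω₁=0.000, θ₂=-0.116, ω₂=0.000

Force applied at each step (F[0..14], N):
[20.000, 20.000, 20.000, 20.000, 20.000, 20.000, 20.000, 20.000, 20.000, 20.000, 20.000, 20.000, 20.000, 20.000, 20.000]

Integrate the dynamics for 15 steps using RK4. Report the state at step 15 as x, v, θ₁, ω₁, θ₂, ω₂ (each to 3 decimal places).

Answer: x=0.444, v=3.033, θ₁=-0.199, ω₁=-2.633, θ₂=-0.388, ω₂=-1.519

Derivation:
apply F[0]=+20.000 → step 1: x=0.002, v=0.191, θ₁=0.116, ω₁=-0.107, θ₂=-0.117, ω₂=-0.135
apply F[1]=+20.000 → step 2: x=0.008, v=0.382, θ₁=0.113, ω₁=-0.216, θ₂=-0.121, ω₂=-0.270
apply F[2]=+20.000 → step 3: x=0.017, v=0.574, θ₁=0.107, ω₁=-0.328, θ₂=-0.128, ω₂=-0.404
apply F[3]=+20.000 → step 4: x=0.031, v=0.767, θ₁=0.100, ω₁=-0.444, θ₂=-0.138, ω₂=-0.536
apply F[4]=+20.000 → step 5: x=0.048, v=0.961, θ₁=0.089, ω₁=-0.568, θ₂=-0.150, ω₂=-0.666
apply F[5]=+20.000 → step 6: x=0.069, v=1.158, θ₁=0.077, ω₁=-0.700, θ₂=-0.164, ω₂=-0.793
apply F[6]=+20.000 → step 7: x=0.094, v=1.357, θ₁=0.061, ω₁=-0.843, θ₂=-0.181, ω₂=-0.916
apply F[7]=+20.000 → step 8: x=0.123, v=1.559, θ₁=0.043, ω₁=-0.999, θ₂=-0.201, ω₂=-1.033
apply F[8]=+20.000 → step 9: x=0.157, v=1.763, θ₁=0.021, ω₁=-1.170, θ₂=-0.223, ω₂=-1.143
apply F[9]=+20.000 → step 10: x=0.194, v=1.971, θ₁=-0.004, ω₁=-1.359, θ₂=-0.246, ω₂=-1.243
apply F[10]=+20.000 → step 11: x=0.235, v=2.181, θ₁=-0.033, ω₁=-1.568, θ₂=-0.272, ω₂=-1.332
apply F[11]=+20.000 → step 12: x=0.281, v=2.393, θ₁=-0.067, ω₁=-1.799, θ₂=-0.300, ω₂=-1.406
apply F[12]=+20.000 → step 13: x=0.331, v=2.607, θ₁=-0.105, ω₁=-2.053, θ₂=-0.328, ω₂=-1.464
apply F[13]=+20.000 → step 14: x=0.385, v=2.821, θ₁=-0.149, ω₁=-2.332, θ₂=-0.358, ω₂=-1.502
apply F[14]=+20.000 → step 15: x=0.444, v=3.033, θ₁=-0.199, ω₁=-2.633, θ₂=-0.388, ω₂=-1.519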